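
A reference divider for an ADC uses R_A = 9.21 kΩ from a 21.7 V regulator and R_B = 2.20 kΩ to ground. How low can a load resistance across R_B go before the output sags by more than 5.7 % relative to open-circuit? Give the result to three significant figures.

Output resistance R_th = R_A‖R_B = (9.21 × 2.20)/11.41 = 1.776 kΩ.
The fractional drop is R_th/(R_th + R_L); requiring this ≤ 0.0570 gives R_L ≥ R_th(1/0.0570 − 1) = 1.776 × 16.54 = 29.4 kΩ.

R_L(min) ≈ 29.4 kΩ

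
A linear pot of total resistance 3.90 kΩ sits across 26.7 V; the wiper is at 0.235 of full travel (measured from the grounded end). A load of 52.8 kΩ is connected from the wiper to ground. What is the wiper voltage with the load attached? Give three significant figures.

V ≈ 6.19 V

The wiper splits the pot into (1−α)R = 2984 Ω above and αR = 916.5 Ω below.
Lower section ‖ load = 900.9 Ω.
V_wiper = 26.7 × 900.9/(2984 + 900.9) = 6.19 V.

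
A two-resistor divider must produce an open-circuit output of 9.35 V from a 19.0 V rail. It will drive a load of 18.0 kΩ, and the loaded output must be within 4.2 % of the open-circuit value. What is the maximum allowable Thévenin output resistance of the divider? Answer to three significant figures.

R_th ≤ 789 Ω

Loading drop = R_th/(R_th + R_L) ≤ 0.0420, so R_th ≤ R_L · ε/(1−ε) = 18.0 kΩ × 0.0420/0.9580 = 789 Ω.
(Any R1, R2 with R2/(R1+R2) = 0.492 and R1‖R2 ≤ 789 Ω will meet the spec.)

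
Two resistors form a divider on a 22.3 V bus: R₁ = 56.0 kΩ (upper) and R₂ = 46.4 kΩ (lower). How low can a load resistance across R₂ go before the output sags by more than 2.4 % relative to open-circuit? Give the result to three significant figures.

Output resistance R_th = R₁‖R₂ = (56.0 × 46.4)/102.4 = 25.38 kΩ.
The fractional drop is R_th/(R_th + R_L); requiring this ≤ 0.0240 gives R_L ≥ R_th(1/0.0240 − 1) = 25.38 × 40.67 = 1.03 MΩ.

R_L(min) ≈ 1.03 MΩ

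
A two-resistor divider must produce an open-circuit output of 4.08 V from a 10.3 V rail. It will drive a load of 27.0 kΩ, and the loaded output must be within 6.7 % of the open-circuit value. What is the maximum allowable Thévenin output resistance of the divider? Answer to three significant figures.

Loading drop = R_th/(R_th + R_L) ≤ 0.0670, so R_th ≤ R_L · ε/(1−ε) = 27.0 kΩ × 0.0670/0.9330 = 1.94 kΩ.

R_th ≤ 1.94 kΩ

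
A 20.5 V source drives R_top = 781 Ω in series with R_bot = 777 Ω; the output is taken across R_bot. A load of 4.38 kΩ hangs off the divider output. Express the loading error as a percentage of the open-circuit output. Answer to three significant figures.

Unloaded V = 20.5 × 777/1558 = 10.224 V.
Loaded: R_bot‖R_L = 659.9 Ω, giving V = 20.5 × 659.9/1441 = 9.3888 V.
Drop = (10.224 − 9.3888) / 10.224 = 8.17 %.

8.17 %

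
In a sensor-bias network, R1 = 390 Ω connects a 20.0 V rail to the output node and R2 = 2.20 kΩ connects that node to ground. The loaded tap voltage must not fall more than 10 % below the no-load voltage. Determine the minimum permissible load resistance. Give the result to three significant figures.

Output resistance R_th = R1‖R2 = (390 × 2200)/2590 = 331.3 Ω.
The fractional drop is R_th/(R_th + R_L); requiring this ≤ 0.100 gives R_L ≥ R_th(1/0.100 − 1) = 331.3 × 9.000 = 2.98 kΩ.

R_L(min) ≈ 2.98 kΩ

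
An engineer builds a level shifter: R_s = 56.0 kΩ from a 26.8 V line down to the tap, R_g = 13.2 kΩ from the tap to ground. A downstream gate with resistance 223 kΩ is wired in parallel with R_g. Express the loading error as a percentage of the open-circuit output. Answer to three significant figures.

4.57 %

The divider's output (Thévenin) resistance is R_s‖R_g = 10.68 kΩ.
Fractional drop under load = R_th/(R_th + R_L) = 10.68 / (10.68 + 223) = 0.04571.
So the output falls by 4.57 %.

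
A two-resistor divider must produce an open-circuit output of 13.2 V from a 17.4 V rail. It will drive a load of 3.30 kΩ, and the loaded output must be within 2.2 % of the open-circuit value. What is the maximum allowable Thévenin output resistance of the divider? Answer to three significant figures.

R_th ≤ 74.2 Ω

Loading drop = R_th/(R_th + R_L) ≤ 0.0220, so R_th ≤ R_L · ε/(1−ε) = 3.30 kΩ × 0.0220/0.9780 = 74.2 Ω.
(Any R1, R2 with R2/(R1+R2) = 0.759 and R1‖R2 ≤ 74.2 Ω will meet the spec.)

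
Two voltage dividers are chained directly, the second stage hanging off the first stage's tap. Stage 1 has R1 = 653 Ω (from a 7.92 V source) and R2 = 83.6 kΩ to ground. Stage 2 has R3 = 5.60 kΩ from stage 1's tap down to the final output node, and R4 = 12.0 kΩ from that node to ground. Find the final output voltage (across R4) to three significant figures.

Stage 2 presents R3+R4 = 17600 Ω as a load on stage 1's tap.
Stage 1's lower leg becomes R2‖(R3+R4) = 14540 Ω, so V_mid = 7.92 × 14540/15190 = 7.580 V.
Stage 2 is itself unloaded: V_out = V_mid × R4/(R3+R4) = 7.580 × 12000/17600 = 5.17 V.

V_out ≈ 5.17 V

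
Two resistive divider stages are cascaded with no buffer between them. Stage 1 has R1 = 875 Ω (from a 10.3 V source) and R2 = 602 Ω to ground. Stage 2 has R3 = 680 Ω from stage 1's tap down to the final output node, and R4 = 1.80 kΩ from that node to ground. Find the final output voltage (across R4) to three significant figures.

V_out ≈ 2.66 V

Stage 2 presents R3+R4 = 2480 Ω as a load on stage 1's tap.
Stage 1's lower leg becomes R2‖(R3+R4) = 484.4 Ω, so V_mid = 10.3 × 484.4/1359 = 3.670 V.
Stage 2 is itself unloaded: V_out = V_mid × R4/(R3+R4) = 3.670 × 1800/2480 = 2.66 V.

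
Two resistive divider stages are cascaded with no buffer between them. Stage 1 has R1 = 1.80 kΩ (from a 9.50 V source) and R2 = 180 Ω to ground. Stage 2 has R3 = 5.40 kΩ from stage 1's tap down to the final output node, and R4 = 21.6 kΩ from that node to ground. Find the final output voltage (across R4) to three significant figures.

Stage 2 presents R3+R4 = 27000 Ω as a load on stage 1's tap.
Stage 1's lower leg becomes R2‖(R3+R4) = 178.8 Ω, so V_mid = 9.50 × 178.8/1979 = 0.8584 V.
Stage 2 is itself unloaded: V_out = V_mid × R4/(R3+R4) = 0.8584 × 21600/27000 = 0.687 V.

V_out ≈ 0.687 V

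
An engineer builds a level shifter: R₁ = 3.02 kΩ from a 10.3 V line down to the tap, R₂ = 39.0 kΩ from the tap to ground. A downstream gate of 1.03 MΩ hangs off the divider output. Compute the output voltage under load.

The load sits in parallel with R₂: R₂‖R_L = (39.0 × 1030) / (39.0 + 1030) = 37.58 kΩ.
V_out = 10.3 × 37.58 / (3.02 + 37.58) = 10.3 × 37.58/40.60 = 9.53 V.
(Unloaded it would have been 9.56 V.)

V_out ≈ 9.53 V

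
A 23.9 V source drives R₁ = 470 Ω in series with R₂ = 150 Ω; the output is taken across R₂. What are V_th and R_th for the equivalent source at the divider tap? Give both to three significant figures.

V_th = 5.78 V, R_th = 114 Ω

V_th is the open-circuit tap voltage: 23.9 × 150/(470 + 150) = 5.78 V.
With the supply zeroed, R₁ and R₂ appear in parallel from the tap: R_th = R₁‖R₂ = (470 × 150)/620.0 = 114 Ω.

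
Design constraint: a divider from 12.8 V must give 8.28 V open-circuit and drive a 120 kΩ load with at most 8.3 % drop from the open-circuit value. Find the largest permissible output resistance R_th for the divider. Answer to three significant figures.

Loading drop = R_th/(R_th + R_L) ≤ 0.0830, so R_th ≤ R_L · ε/(1−ε) = 120 kΩ × 0.0830/0.9170 = 10.9 kΩ.

R_th ≤ 10.9 kΩ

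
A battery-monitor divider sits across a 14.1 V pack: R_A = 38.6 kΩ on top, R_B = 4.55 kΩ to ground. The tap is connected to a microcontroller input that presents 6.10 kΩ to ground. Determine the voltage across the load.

V_out ≈ 0.892 V

The load sits in parallel with R_B: R_B‖R_L = (4.55 × 6.10) / (4.55 + 6.10) = 2.606 kΩ.
V_out = 14.1 × 2.606 / (38.6 + 2.606) = 14.1 × 2.606/41.21 = 0.892 V.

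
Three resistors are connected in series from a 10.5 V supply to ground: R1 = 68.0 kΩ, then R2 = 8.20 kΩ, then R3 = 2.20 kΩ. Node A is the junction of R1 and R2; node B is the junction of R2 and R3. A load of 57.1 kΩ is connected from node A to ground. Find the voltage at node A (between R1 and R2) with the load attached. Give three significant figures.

V ≈ 1.20 V

Below node A the series string R2+R3 = 10.40 kΩ sits in parallel with the 57.1 kΩ load: 8.798 kΩ.
V_A = 10.5 × 8.798/(68.0 + 8.798) = 1.20 V.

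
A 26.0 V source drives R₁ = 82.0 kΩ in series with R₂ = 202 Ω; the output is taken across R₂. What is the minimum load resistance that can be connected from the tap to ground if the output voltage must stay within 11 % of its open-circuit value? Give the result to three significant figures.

Output resistance R_th = R₁‖R₂ = (82000 × 202)/82200 = 201.5 Ω.
The fractional drop is R_th/(R_th + R_L); requiring this ≤ 0.110 gives R_L ≥ R_th(1/0.110 − 1) = 201.5 × 8.091 = 1.63 kΩ.

R_L(min) ≈ 1.63 kΩ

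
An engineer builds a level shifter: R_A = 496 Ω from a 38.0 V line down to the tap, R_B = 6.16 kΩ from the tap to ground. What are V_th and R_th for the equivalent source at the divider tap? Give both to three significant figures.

V_th is the open-circuit tap voltage: 38.0 × 6160/(496 + 6160) = 35.2 V.
With the supply zeroed, R_A and R_B appear in parallel from the tap: R_th = R_A‖R_B = (496 × 6160)/6656 = 459 Ω.

V_th = 35.2 V, R_th = 459 Ω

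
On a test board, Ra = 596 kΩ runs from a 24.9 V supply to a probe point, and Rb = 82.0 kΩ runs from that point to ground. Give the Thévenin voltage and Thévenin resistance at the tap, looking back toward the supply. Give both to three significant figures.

V_th = 3.01 V, R_th = 72.1 kΩ

V_th is the open-circuit tap voltage: 24.9 × 82.0/(596 + 82.0) = 3.01 V.
With the supply zeroed, Ra and Rb appear in parallel from the tap: R_th = Ra‖Rb = (596 × 82.0)/678.0 = 72.1 kΩ.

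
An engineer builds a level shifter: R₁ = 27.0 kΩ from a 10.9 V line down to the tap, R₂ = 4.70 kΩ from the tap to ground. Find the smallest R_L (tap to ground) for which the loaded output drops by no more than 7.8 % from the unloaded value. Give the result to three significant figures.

Output resistance R_th = R₁‖R₂ = (27.0 × 4.70)/31.70 = 4.003 kΩ.
The fractional drop is R_th/(R_th + R_L); requiring this ≤ 0.0780 gives R_L ≥ R_th(1/0.0780 − 1) = 4.003 × 11.82 = 47.3 kΩ.

R_L(min) ≈ 47.3 kΩ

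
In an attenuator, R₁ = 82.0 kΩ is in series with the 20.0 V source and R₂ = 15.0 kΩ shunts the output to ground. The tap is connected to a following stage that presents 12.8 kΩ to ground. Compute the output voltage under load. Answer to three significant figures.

The load sits in parallel with R₂: R₂‖R_L = (15.0 × 12.8) / (15.0 + 12.8) = 6.906 kΩ.
V_out = 20.0 × 6.906 / (82.0 + 6.906) = 20.0 × 6.906/88.91 = 1.55 V.
(Unloaded it would have been 3.09 V.)

V_out ≈ 1.55 V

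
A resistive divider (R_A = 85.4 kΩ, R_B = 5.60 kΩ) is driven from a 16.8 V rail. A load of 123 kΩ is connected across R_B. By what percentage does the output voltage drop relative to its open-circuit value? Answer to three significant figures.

4.10 %

The divider's output (Thévenin) resistance is R_A‖R_B = 5.255 kΩ.
Fractional drop under load = R_th/(R_th + R_L) = 5.255 / (5.255 + 123) = 0.04098.
So the output falls by 4.10 %.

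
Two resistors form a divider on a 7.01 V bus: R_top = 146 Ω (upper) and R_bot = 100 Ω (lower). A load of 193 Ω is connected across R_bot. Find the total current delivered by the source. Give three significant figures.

I ≈ 33.1 mA

R_bot‖R_L = 65.87 Ω, so the source sees R_top + R_bot‖R_L = 211.9 Ω.
I = 7.01 V / 211.9 Ω = 33.1 mA.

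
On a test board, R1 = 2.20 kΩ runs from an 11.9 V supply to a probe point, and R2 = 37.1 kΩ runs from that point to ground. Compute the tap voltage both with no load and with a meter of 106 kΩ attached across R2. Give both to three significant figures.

Open-circuit: V = 11.9 × 37.1/(2.20 + 37.1) = 11.2 V.
With the load, R2 becomes R2‖R_L = 27.48 kΩ, so V = 11.9 × 27.48/29.68 = 11.0 V.

Unloaded: 11.2 V; loaded: 11.0 V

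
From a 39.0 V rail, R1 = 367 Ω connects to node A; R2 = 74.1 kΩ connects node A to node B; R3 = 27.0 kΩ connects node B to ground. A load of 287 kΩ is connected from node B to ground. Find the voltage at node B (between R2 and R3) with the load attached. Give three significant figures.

At node B, R3 is in parallel with the load: R3‖R_L = 24680 Ω.
Below node A the resistance is R2 + (R3‖R_L) = 98780 Ω, so V_A = 39.0 × 98780/99150 = 38.86 V.
Then V_B = V_A × (R3‖R_L)/(R2 + R3‖R_L) = 38.86 × 24680/98780 = 9.71 V.

V ≈ 9.71 V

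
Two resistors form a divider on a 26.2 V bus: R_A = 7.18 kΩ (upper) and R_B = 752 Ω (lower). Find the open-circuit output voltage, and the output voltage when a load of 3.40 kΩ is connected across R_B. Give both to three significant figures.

Unloaded: 2.48 V; loaded: 2.07 V

Open-circuit: V = 26.2 × 752/(7180 + 752) = 2.48 V.
With the load, R_B becomes R_B‖R_L = 615.8 Ω, so V = 26.2 × 615.8/7796 = 2.07 V.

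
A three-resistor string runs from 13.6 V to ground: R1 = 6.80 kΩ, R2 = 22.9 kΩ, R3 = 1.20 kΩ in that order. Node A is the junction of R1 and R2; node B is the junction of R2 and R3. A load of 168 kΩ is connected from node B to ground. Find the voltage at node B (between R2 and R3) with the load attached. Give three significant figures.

At node B, R3 is in parallel with the load: R3‖R_L = 1.191 kΩ.
Below node A the resistance is R2 + (R3‖R_L) = 24.09 kΩ, so V_A = 13.6 × 24.09/30.89 = 10.61 V.
Then V_B = V_A × (R3‖R_L)/(R2 + R3‖R_L) = 10.61 × 1.191/24.09 = 0.525 V.

V ≈ 0.525 V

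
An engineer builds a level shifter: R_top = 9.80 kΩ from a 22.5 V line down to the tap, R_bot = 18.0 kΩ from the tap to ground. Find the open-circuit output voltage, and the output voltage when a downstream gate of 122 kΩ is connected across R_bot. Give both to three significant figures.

Unloaded: 14.6 V; loaded: 13.8 V

Open-circuit: V = 22.5 × 18.0/(9.80 + 18.0) = 14.6 V.
With the load, R_bot becomes R_bot‖R_L = 15.69 kΩ, so V = 22.5 × 15.69/25.49 = 13.8 V.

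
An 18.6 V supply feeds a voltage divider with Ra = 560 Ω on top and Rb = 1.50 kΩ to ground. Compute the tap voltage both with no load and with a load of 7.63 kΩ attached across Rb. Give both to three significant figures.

Open-circuit: V = 18.6 × 1500/(560 + 1500) = 13.5 V.
With the load, Rb becomes Rb‖R_L = 1254 Ω, so V = 18.6 × 1254/1814 = 12.9 V.

Unloaded: 13.5 V; loaded: 12.9 V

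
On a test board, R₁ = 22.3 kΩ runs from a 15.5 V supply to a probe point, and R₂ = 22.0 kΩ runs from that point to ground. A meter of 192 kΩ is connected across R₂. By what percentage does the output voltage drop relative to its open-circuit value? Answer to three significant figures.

5.45 %

The divider's output (Thévenin) resistance is R₁‖R₂ = 11.07 kΩ.
Fractional drop under load = R_th/(R_th + R_L) = 11.07 / (11.07 + 192) = 0.05453.
So the output falls by 5.45 %.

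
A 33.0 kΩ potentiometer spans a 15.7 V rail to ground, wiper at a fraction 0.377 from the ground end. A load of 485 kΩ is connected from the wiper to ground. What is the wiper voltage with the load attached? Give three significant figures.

The wiper splits the pot into (1−α)R = 20.56 kΩ above and αR = 12.44 kΩ below.
Lower section ‖ load = 12.13 kΩ.
V_wiper = 15.7 × 12.13/(20.56 + 12.13) = 5.83 V.

V ≈ 5.83 V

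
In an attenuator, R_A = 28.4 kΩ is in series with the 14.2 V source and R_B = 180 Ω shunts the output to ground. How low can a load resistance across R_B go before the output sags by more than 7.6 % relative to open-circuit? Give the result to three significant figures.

R_L(min) ≈ 2.17 kΩ

Output resistance R_th = R_A‖R_B = (28400 × 180)/28580 = 178.9 Ω.
The fractional drop is R_th/(R_th + R_L); requiring this ≤ 0.0760 gives R_L ≥ R_th(1/0.0760 − 1) = 178.9 × 12.16 = 2.17 kΩ.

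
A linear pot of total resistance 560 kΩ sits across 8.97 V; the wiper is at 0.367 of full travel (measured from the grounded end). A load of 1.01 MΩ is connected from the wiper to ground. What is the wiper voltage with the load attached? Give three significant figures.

V ≈ 2.92 V

The wiper splits the pot into (1−α)R = 354.5 kΩ above and αR = 205.5 kΩ below.
Lower section ‖ load = 170.8 kΩ.
V_wiper = 8.97 × 170.8/(354.5 + 170.8) = 2.92 V.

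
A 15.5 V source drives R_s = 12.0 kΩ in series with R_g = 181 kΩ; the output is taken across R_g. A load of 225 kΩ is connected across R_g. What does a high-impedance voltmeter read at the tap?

The load sits in parallel with R_g: R_g‖R_L = (181 × 225) / (181 + 225) = 100.3 kΩ.
V_out = 15.5 × 100.3 / (12.0 + 100.3) = 15.5 × 100.3/112.3 = 13.8 V.

V_out ≈ 13.8 V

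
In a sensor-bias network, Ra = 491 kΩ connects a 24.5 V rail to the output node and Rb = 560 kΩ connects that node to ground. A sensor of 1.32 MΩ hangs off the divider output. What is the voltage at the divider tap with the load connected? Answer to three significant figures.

V_out ≈ 10.9 V

The load sits in parallel with Rb: Rb‖R_L = (560 × 1320) / (560 + 1320) = 393.2 kΩ.
V_out = 24.5 × 393.2 / (491 + 393.2) = 24.5 × 393.2/884.2 = 10.9 V.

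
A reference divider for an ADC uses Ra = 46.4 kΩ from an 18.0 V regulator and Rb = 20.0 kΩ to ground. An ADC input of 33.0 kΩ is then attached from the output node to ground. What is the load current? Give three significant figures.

I_L ≈ 0.115 mA

Rb‖R_L = 12.45 kΩ; V_out = 18.0 × 12.45/58.85 = 3.809 V.
I_L = V_out / R_L = 3.809 / 33.0 kΩ = 0.115 mA.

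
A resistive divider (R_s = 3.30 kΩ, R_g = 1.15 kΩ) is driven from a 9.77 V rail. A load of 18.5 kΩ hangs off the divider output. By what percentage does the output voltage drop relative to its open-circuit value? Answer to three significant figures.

4.41 %

The divider's output (Thévenin) resistance is R_s‖R_g = 0.8528 kΩ.
Fractional drop under load = R_th/(R_th + R_L) = 0.8528 / (0.8528 + 18.5) = 0.04407.
So the output falls by 4.41 %.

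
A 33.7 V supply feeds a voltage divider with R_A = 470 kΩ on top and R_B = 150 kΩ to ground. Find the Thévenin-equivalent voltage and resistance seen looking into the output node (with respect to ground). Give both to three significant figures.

V_th = 8.15 V, R_th = 114 kΩ

V_th is the open-circuit tap voltage: 33.7 × 150/(470 + 150) = 8.15 V.
With the supply zeroed, R_A and R_B appear in parallel from the tap: R_th = R_A‖R_B = (470 × 150)/620.0 = 114 kΩ.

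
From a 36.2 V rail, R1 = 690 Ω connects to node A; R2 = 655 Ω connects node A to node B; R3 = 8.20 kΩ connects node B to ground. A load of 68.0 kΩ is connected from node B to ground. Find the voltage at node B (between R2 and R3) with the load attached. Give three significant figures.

At node B, R3 is in parallel with the load: R3‖R_L = 7318 Ω.
Below node A the resistance is R2 + (R3‖R_L) = 7973 Ω, so V_A = 36.2 × 7973/8663 = 33.32 V.
Then V_B = V_A × (R3‖R_L)/(R2 + R3‖R_L) = 33.32 × 7318/7973 = 30.6 V.

V ≈ 30.6 V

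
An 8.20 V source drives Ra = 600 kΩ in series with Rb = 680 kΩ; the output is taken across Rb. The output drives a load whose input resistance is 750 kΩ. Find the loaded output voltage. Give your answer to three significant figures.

The load sits in parallel with Rb: Rb‖R_L = (680 × 750) / (680 + 750) = 356.6 kΩ.
V_out = 8.20 × 356.6 / (600 + 356.6) = 8.20 × 356.6/956.6 = 3.06 V.

V_out ≈ 3.06 V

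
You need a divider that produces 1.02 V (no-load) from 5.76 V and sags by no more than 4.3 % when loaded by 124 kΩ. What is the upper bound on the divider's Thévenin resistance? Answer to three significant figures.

Loading drop = R_th/(R_th + R_L) ≤ 0.0430, so R_th ≤ R_L · ε/(1−ε) = 124 kΩ × 0.0430/0.9570 = 5.57 kΩ.

R_th ≤ 5.57 kΩ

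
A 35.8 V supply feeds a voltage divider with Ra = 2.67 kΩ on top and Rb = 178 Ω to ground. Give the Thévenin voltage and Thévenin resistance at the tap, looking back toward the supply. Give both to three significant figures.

V_th = 2.24 V, R_th = 167 Ω

V_th is the open-circuit tap voltage: 35.8 × 178/(2670 + 178) = 2.24 V.
With the supply zeroed, Ra and Rb appear in parallel from the tap: R_th = Ra‖Rb = (2670 × 178)/2848 = 167 Ω.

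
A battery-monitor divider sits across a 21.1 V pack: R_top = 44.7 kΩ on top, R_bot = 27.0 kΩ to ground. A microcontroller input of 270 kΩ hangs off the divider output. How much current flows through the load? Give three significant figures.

R_bot‖R_L = 24.55 kΩ; V_out = 21.1 × 24.55/69.25 = 7.479 V.
I_L = V_out / R_L = 7.479 / 270 kΩ = 0.0277 mA.

I_L ≈ 0.0277 mA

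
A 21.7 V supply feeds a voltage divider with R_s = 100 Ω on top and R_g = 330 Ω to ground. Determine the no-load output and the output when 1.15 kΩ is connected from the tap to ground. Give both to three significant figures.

Unloaded: 16.7 V; loaded: 15.6 V

Open-circuit: V = 21.7 × 330/(100 + 330) = 16.7 V.
With the load, R_g becomes R_g‖R_L = 256.4 Ω, so V = 21.7 × 256.4/356.4 = 15.6 V.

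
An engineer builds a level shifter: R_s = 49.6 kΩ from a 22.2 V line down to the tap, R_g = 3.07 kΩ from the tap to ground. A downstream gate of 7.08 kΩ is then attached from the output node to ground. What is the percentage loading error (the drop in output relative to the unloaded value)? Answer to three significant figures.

29.0 %

Unloaded V = 22.2 × 3.07/52.67 = 1.294 V.
Loaded: R_g‖R_L = 2.141 kΩ, giving V = 22.2 × 2.141/51.74 = 0.9188 V.
Drop = (1.294 − 0.9188) / 1.294 = 29.0 %.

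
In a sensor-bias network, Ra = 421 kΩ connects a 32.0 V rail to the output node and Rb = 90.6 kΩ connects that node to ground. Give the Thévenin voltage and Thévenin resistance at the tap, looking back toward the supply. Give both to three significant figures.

V_th = 5.67 V, R_th = 74.6 kΩ

V_th is the open-circuit tap voltage: 32.0 × 90.6/(421 + 90.6) = 5.67 V.
With the supply zeroed, Ra and Rb appear in parallel from the tap: R_th = Ra‖Rb = (421 × 90.6)/511.6 = 74.6 kΩ.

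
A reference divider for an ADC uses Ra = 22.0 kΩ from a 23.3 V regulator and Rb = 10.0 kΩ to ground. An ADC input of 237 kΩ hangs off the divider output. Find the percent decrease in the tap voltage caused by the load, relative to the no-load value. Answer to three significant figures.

The divider's output (Thévenin) resistance is Ra‖Rb = 6.875 kΩ.
Fractional drop under load = R_th/(R_th + R_L) = 6.875 / (6.875 + 237) = 0.02819.
So the output falls by 2.82 %.

2.82 %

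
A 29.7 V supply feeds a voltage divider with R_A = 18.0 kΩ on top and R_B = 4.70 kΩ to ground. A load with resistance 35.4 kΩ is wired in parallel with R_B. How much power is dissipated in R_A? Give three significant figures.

Total resistance from the source is R_A + (R_B‖R_L) = 22.15 kΩ, so I = 29.7/22.15 kΩ = 1.341 mA.
P = I²·R_A = (1.341 mA)² × 18.0 kΩ = 32.4 mW.

P ≈ 32.4 mW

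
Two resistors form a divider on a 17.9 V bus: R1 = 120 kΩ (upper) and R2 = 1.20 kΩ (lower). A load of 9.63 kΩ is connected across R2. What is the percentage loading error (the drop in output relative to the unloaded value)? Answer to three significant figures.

11.0 %

The divider's output (Thévenin) resistance is R1‖R2 = 1.188 kΩ.
Fractional drop under load = R_th/(R_th + R_L) = 1.188 / (1.188 + 9.63) = 0.1098.
So the output falls by 11.0 %.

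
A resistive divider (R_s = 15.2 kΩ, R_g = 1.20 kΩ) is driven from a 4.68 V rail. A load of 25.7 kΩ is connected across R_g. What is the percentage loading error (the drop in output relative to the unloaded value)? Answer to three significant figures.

The divider's output (Thévenin) resistance is R_s‖R_g = 1.112 kΩ.
Fractional drop under load = R_th/(R_th + R_L) = 1.112 / (1.112 + 25.7) = 0.04148.
So the output falls by 4.15 %.

4.15 %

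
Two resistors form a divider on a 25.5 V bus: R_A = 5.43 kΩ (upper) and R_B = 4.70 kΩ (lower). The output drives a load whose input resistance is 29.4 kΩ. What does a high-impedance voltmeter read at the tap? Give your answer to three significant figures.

The load sits in parallel with R_B: R_B‖R_L = (4.70 × 29.4) / (4.70 + 29.4) = 4.052 kΩ.
V_out = 25.5 × 4.052 / (5.43 + 4.052) = 25.5 × 4.052/9.482 = 10.9 V.

V_out ≈ 10.9 V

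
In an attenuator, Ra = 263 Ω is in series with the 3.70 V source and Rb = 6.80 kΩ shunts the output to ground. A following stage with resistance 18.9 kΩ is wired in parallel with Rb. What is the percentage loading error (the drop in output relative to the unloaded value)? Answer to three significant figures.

The divider's output (Thévenin) resistance is Ra‖Rb = 253.2 Ω.
Fractional drop under load = R_th/(R_th + R_L) = 253.2 / (253.2 + 18900) = 0.01322.
So the output falls by 1.32 %.

1.32 %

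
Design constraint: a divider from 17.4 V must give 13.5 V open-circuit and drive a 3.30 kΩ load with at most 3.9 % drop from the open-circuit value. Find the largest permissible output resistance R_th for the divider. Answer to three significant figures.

R_th ≤ 134 Ω

Loading drop = R_th/(R_th + R_L) ≤ 0.0390, so R_th ≤ R_L · ε/(1−ε) = 3.30 kΩ × 0.0390/0.9610 = 134 Ω.
(Any R1, R2 with R2/(R1+R2) = 0.776 and R1‖R2 ≤ 134 Ω will meet the spec.)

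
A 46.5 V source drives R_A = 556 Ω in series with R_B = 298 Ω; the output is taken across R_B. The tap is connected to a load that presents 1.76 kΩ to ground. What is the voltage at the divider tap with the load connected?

The load sits in parallel with R_B: R_B‖R_L = (298 × 1760) / (298 + 1760) = 254.8 Ω.
V_out = 46.5 × 254.8 / (556 + 254.8) = 46.5 × 254.8/810.8 = 14.6 V.
(Unloaded it would have been 16.2 V.)

V_out ≈ 14.6 V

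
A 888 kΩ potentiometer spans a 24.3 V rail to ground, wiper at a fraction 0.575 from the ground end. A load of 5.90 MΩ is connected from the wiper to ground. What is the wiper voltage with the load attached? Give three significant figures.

The wiper splits the pot into (1−α)R = 377.4 kΩ above and αR = 510.6 kΩ below.
Lower section ‖ load = 469.9 kΩ.
V_wiper = 24.3 × 469.9/(377.4 + 469.9) = 13.5 V.

V ≈ 13.5 V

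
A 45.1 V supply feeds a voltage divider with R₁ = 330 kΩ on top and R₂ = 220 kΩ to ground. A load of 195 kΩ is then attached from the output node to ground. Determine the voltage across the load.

The load sits in parallel with R₂: R₂‖R_L = (220 × 195) / (220 + 195) = 103.4 kΩ.
V_out = 45.1 × 103.4 / (330 + 103.4) = 45.1 × 103.4/433.4 = 10.8 V.

V_out ≈ 10.8 V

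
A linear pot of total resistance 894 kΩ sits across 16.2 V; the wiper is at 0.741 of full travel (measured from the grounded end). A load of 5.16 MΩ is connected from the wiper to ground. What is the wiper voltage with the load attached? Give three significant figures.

The wiper splits the pot into (1−α)R = 231.5 kΩ above and αR = 662.5 kΩ below.
Lower section ‖ load = 587.1 kΩ.
V_wiper = 16.2 × 587.1/(231.5 + 587.1) = 11.6 V.

V ≈ 11.6 V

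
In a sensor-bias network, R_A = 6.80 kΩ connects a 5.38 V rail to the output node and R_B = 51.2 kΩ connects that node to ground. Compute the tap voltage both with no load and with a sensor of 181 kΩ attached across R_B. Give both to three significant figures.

Open-circuit: V = 5.38 × 51.2/(6.80 + 51.2) = 4.75 V.
With the load, R_B becomes R_B‖R_L = 39.91 kΩ, so V = 5.38 × 39.91/46.71 = 4.60 V.

Unloaded: 4.75 V; loaded: 4.60 V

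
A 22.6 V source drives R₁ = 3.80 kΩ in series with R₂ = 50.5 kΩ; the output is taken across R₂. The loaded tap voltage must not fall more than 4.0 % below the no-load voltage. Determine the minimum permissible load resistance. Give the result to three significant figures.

R_L(min) ≈ 84.8 kΩ

Output resistance R_th = R₁‖R₂ = (3.80 × 50.5)/54.30 = 3.534 kΩ.
The fractional drop is R_th/(R_th + R_L); requiring this ≤ 0.0400 gives R_L ≥ R_th(1/0.0400 − 1) = 3.534 × 24.00 = 84.8 kΩ.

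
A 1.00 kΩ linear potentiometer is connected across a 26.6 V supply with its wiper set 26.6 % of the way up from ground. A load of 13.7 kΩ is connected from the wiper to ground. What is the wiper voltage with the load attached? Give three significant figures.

V ≈ 6.98 V

The wiper splits the pot into (1−α)R = 734.0 Ω above and αR = 266.0 Ω below.
Lower section ‖ load = 260.9 Ω.
V_wiper = 26.6 × 260.9/(734.0 + 260.9) = 6.98 V.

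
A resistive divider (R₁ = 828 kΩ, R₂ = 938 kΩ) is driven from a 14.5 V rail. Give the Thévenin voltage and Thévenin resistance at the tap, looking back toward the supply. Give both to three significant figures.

V_th = 7.70 V, R_th = 440 kΩ

V_th is the open-circuit tap voltage: 14.5 × 938/(828 + 938) = 7.70 V.
With the supply zeroed, R₁ and R₂ appear in parallel from the tap: R_th = R₁‖R₂ = (828 × 938)/1766 = 440 kΩ.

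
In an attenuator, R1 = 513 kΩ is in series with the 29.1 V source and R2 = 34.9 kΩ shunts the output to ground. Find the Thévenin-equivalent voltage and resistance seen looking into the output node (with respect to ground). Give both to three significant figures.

V_th is the open-circuit tap voltage: 29.1 × 34.9/(513 + 34.9) = 1.85 V.
With the supply zeroed, R1 and R2 appear in parallel from the tap: R_th = R1‖R2 = (513 × 34.9)/547.9 = 32.7 kΩ.

V_th = 1.85 V, R_th = 32.7 kΩ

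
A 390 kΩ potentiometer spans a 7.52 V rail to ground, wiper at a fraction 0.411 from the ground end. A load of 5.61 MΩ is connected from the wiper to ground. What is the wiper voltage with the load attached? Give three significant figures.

The wiper splits the pot into (1−α)R = 229.7 kΩ above and αR = 160.3 kΩ below.
Lower section ‖ load = 155.8 kΩ.
V_wiper = 7.52 × 155.8/(229.7 + 155.8) = 3.04 V.

V ≈ 3.04 V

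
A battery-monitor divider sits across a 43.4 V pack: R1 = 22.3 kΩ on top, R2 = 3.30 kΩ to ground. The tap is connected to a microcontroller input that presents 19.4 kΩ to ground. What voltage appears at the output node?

V_out ≈ 4.87 V

The load sits in parallel with R2: R2‖R_L = (3.30 × 19.4) / (3.30 + 19.4) = 2.820 kΩ.
V_out = 43.4 × 2.820 / (22.3 + 2.820) = 43.4 × 2.820/25.12 = 4.87 V.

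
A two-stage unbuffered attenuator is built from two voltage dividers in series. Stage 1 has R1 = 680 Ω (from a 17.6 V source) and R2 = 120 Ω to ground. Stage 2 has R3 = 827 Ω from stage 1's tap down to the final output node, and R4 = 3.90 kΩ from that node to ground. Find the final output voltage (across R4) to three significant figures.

V_out ≈ 2.13 V

Stage 2 presents R3+R4 = 4727 Ω as a load on stage 1's tap.
Stage 1's lower leg becomes R2‖(R3+R4) = 117.0 Ω, so V_mid = 17.6 × 117.0/797.0 = 2.584 V.
Stage 2 is itself unloaded: V_out = V_mid × R4/(R3+R4) = 2.584 × 3900/4727 = 2.13 V.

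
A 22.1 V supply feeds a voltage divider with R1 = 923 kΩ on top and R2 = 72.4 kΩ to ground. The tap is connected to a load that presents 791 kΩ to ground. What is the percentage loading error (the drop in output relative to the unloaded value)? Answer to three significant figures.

The divider's output (Thévenin) resistance is R1‖R2 = 67.13 kΩ.
Fractional drop under load = R_th/(R_th + R_L) = 67.13 / (67.13 + 791) = 0.07823.
So the output falls by 7.82 %.

7.82 %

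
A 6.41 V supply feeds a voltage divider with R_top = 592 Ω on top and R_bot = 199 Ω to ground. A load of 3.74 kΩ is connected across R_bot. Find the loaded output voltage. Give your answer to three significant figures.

The load sits in parallel with R_bot: R_bot‖R_L = (199 × 3740) / (199 + 3740) = 188.9 Ω.
V_out = 6.41 × 188.9 / (592 + 188.9) = 6.41 × 188.9/780.9 = 1.55 V.

V_out ≈ 1.55 V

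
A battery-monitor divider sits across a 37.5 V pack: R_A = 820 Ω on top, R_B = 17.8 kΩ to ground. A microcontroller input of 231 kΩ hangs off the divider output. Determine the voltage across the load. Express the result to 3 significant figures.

The load sits in parallel with R_B: R_B‖R_L = (17800 × 231000) / (17800 + 231000) = 16530 Ω.
V_out = 37.5 × 16530 / (820 + 16530) = 37.5 × 16530/17350 = 35.7 V.
(Unloaded it would have been 35.8 V.)

V_out ≈ 35.7 V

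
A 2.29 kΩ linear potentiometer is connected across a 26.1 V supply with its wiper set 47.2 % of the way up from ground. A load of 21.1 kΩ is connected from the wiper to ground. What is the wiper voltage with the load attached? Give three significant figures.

The wiper splits the pot into (1−α)R = 1.209 kΩ above and αR = 1.081 kΩ below.
Lower section ‖ load = 1.028 kΩ.
V_wiper = 26.1 × 1.028/(1.209 + 1.028) = 12.0 V.

V ≈ 12.0 V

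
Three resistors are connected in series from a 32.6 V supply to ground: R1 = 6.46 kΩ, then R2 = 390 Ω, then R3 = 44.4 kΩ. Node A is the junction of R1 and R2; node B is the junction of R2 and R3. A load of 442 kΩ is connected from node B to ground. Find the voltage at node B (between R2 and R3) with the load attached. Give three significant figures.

At node B, R3 is in parallel with the load: R3‖R_L = 40350 Ω.
Below node A the resistance is R2 + (R3‖R_L) = 40740 Ω, so V_A = 32.6 × 40740/47200 = 28.14 V.
Then V_B = V_A × (R3‖R_L)/(R2 + R3‖R_L) = 28.14 × 40350/40740 = 27.9 V.

V ≈ 27.9 V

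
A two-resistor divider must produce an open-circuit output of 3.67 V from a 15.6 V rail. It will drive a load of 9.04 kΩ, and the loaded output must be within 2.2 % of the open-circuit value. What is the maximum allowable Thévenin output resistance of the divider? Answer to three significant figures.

Loading drop = R_th/(R_th + R_L) ≤ 0.0220, so R_th ≤ R_L · ε/(1−ε) = 9.04 kΩ × 0.0220/0.9780 = 203 Ω.
(Any R1, R2 with R2/(R1+R2) = 0.235 and R1‖R2 ≤ 203 Ω will meet the spec.)

R_th ≤ 203 Ω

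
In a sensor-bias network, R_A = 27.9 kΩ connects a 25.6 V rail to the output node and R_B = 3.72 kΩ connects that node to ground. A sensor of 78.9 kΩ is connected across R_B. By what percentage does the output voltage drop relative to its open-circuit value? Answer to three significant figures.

3.99 %

The divider's output (Thévenin) resistance is R_A‖R_B = 3.282 kΩ.
Fractional drop under load = R_th/(R_th + R_L) = 3.282 / (3.282 + 78.9) = 0.03994.
So the output falls by 3.99 %.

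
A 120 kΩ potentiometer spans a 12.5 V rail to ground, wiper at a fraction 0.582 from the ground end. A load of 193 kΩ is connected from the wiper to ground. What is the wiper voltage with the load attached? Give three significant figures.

The wiper splits the pot into (1−α)R = 50.16 kΩ above and αR = 69.84 kΩ below.
Lower section ‖ load = 51.28 kΩ.
V_wiper = 12.5 × 51.28/(50.16 + 51.28) = 6.32 V.

V ≈ 6.32 V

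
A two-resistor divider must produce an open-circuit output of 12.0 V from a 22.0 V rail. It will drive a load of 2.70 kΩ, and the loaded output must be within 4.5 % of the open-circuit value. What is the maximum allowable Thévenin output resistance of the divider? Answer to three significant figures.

Loading drop = R_th/(R_th + R_L) ≤ 0.0450, so R_th ≤ R_L · ε/(1−ε) = 2.70 kΩ × 0.0450/0.9550 = 127 Ω.

R_th ≤ 127 Ω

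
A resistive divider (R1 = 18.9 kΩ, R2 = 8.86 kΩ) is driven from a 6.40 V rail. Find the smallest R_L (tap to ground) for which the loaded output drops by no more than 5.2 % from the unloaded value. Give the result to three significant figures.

Output resistance R_th = R1‖R2 = (18.9 × 8.86)/27.76 = 6.032 kΩ.
The fractional drop is R_th/(R_th + R_L); requiring this ≤ 0.0520 gives R_L ≥ R_th(1/0.0520 − 1) = 6.032 × 18.23 = 110 kΩ.

R_L(min) ≈ 110 kΩ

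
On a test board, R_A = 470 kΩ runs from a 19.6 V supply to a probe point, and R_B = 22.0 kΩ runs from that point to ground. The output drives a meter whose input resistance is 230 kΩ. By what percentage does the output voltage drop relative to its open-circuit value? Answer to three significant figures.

Unloaded V = 19.6 × 22.0/492.0 = 0.87642 V.
Loaded: R_B‖R_L = 20.08 kΩ, giving V = 19.6 × 20.08/490.1 = 0.80304 V.
Drop = (0.87642 − 0.80304) / 0.87642 = 8.37 %.

8.37 %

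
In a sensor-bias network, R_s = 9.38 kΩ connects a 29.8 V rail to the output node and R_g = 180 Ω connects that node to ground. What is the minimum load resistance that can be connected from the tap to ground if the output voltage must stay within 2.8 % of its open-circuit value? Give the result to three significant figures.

R_L(min) ≈ 6.13 kΩ

Output resistance R_th = R_s‖R_g = (9380 × 180)/9560 = 176.6 Ω.
The fractional drop is R_th/(R_th + R_L); requiring this ≤ 0.0280 gives R_L ≥ R_th(1/0.0280 − 1) = 176.6 × 34.71 = 6.13 kΩ.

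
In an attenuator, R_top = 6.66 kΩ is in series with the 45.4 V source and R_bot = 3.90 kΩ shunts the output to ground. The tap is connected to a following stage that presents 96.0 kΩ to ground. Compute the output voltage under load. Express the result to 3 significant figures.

V_out ≈ 16.3 V

The load sits in parallel with R_bot: R_bot‖R_L = (3.90 × 96.0) / (3.90 + 96.0) = 3.748 kΩ.
V_out = 45.4 × 3.748 / (6.66 + 3.748) = 45.4 × 3.748/10.41 = 16.3 V.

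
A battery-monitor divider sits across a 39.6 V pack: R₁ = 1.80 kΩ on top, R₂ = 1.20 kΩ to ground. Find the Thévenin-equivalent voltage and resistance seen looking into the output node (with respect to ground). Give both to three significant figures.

V_th = 15.8 V, R_th = 720 Ω

V_th is the open-circuit tap voltage: 39.6 × 1.20/(1.80 + 1.20) = 15.8 V.
With the supply zeroed, R₁ and R₂ appear in parallel from the tap: R_th = R₁‖R₂ = (1.80 × 1.20)/3.000 = 720 Ω.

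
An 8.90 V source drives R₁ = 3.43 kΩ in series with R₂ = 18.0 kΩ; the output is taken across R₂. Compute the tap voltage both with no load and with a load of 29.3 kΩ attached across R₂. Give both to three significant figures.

Unloaded: 7.48 V; loaded: 6.81 V

Open-circuit: V = 8.90 × 18.0/(3.43 + 18.0) = 7.48 V.
With the load, R₂ becomes R₂‖R_L = 11.15 kΩ, so V = 8.90 × 11.15/14.58 = 6.81 V.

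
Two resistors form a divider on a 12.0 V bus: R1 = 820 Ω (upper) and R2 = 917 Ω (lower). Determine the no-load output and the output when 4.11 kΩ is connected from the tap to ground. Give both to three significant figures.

Open-circuit: V = 12.0 × 917/(820 + 917) = 6.34 V.
With the load, R2 becomes R2‖R_L = 749.7 Ω, so V = 12.0 × 749.7/1570 = 5.73 V.

Unloaded: 6.34 V; loaded: 5.73 V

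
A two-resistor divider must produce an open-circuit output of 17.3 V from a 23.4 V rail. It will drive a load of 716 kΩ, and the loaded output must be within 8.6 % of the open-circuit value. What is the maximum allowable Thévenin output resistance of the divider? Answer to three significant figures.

R_th ≤ 67.4 kΩ

Loading drop = R_th/(R_th + R_L) ≤ 0.0860, so R_th ≤ R_L · ε/(1−ε) = 716 kΩ × 0.0860/0.9140 = 67.4 kΩ.
(Any R1, R2 with R2/(R1+R2) = 0.739 and R1‖R2 ≤ 67.4 kΩ will meet the spec.)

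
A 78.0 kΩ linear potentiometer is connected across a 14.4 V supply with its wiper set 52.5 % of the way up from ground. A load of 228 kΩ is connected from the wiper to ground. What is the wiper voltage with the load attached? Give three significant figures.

V ≈ 6.97 V

The wiper splits the pot into (1−α)R = 37.05 kΩ above and αR = 40.95 kΩ below.
Lower section ‖ load = 34.72 kΩ.
V_wiper = 14.4 × 34.72/(37.05 + 34.72) = 6.97 V.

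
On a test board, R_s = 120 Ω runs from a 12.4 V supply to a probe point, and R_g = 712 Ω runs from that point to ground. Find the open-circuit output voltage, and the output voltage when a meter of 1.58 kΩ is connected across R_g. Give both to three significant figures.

Open-circuit: V = 12.4 × 712/(120 + 712) = 10.6 V.
With the load, R_g becomes R_g‖R_L = 490.8 Ω, so V = 12.4 × 490.8/610.8 = 9.96 V.

Unloaded: 10.6 V; loaded: 9.96 V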